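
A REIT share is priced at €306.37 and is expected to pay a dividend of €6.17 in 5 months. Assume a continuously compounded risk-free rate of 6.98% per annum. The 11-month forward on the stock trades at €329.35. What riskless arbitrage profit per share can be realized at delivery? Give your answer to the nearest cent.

€9.13 per share

PV(dividends) I = 6.17·e^(−0.0698·5/12) = 5.9931
Fair forward F* = (S − I)·e^(rT) = (306.37 − 5.9931)·e^0.063983 = 300.3769 × 1.066074 = 320.2240
Market €329.35 > fair 320.2240: forward overpriced → cash-and-carry (borrow at r, buy the stock and collect the dividends, short the forward).
Profit at T = |F_mkt − F*| = |329.35 − 320.2240| = €9.13 per share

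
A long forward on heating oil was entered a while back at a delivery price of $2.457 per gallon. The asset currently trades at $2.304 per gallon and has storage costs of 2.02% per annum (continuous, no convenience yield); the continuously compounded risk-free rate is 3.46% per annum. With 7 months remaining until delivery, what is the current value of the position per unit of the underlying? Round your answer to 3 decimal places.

Current fair forward for the remaining 7 months: F = S·e^((r + u)·T), (r + u) = 0.0346 + 0.0202 = 0.0548
F = 2.304 · e^(0.0548 × 7/12) = 2.304 × 1.032483 = 2.3788
Value of long forward = (F − K)·e^(−rT) = (2.3788 − 2.457) · e^(−0.0346·7/12)
= -0.0782 × 0.980019 = -0.077

-$0.077 per gallon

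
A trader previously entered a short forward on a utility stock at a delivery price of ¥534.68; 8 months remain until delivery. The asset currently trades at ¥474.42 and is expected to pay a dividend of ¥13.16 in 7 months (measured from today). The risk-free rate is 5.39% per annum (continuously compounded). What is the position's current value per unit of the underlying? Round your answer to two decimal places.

¥54.14

PV(remaining dividends) I = 13.16·e^(−0.0539·7/12) = 12.7527
Current forward F = (S − I)·e^(rT) = (474.42 − 12.7527)·e^(0.0539·8/12) = 461.6673 × 1.036587 = 478.5583
Value (long) = (F − K)·e^(−rT) = (478.5583 − 534.68) × 0.964705 = -54.1409
Short position value = −(long value) = ¥54.14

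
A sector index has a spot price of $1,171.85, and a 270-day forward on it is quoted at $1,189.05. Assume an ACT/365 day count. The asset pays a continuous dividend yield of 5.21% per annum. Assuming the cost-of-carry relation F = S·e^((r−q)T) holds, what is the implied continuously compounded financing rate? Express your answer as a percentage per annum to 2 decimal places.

From F = S·e^((r−q)T): (r − q) = ln(F/S)/T
ln(1189.05/1171.85) = ln(1.014678) = 0.014571
(r − q) = 0.014571 / (270/365) = 0.019698
r = ln(F/S)/T + q = 0.019698 + 0.0521 = 0.071798
r = 7.18%

7.18%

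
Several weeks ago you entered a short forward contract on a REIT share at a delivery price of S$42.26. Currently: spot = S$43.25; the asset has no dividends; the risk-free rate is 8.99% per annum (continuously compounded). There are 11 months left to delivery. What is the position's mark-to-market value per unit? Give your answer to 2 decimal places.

Current fair forward for the remaining 11 months: F = S·e^(r·T), r = 0.0899
F = 43.25 · e^(0.0899 × 11/12) = 43.25 × 1.085899 = 46.9651
Value of long forward = (F − K)·e^(−rT) = (46.9651 − 42.26) · e^(−0.0899·11/12)
= 4.7051 × 0.920896 = 4.33
Short position value = −(long value) = -S$4.33

-S$4.33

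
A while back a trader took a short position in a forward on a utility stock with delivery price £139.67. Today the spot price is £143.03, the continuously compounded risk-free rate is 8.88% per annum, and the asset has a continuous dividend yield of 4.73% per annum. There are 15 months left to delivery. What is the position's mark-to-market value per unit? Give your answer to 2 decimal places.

Current fair forward for the remaining 15 months: F = S·e^((r − q)·T), (r − q) = 0.0888 − 0.0473 = 0.0415
F = 143.03 · e^(0.0415 × 15/12) = 143.03 × 1.053244 = 150.6455
Value of long forward = (F − K)·e^(−rT) = (150.6455 − 139.67) · e^(−0.0888·15/12)
= 10.9755 × 0.894939 = 9.82
Short position value = −(long value) = -£9.82

-£9.82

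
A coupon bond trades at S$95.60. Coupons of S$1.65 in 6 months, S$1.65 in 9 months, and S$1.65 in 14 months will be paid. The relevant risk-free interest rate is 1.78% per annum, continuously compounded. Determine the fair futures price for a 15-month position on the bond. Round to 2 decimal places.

PV(coupons) I = 1.65·e^(−0.0178·6/12) + 1.65·e^(−0.0178·9/12) + 1.65·e^(−0.0178·14/12)
I = 1.6354 + 1.6281 + 1.6161 = 4.8796
F = (S − I)·e^(rT) = (95.60 − 4.8796) · e^(0.0178·15/12)
= 90.7204 · e^0.022250 = 90.7204 × 1.022499 = S$92.76

S$92.76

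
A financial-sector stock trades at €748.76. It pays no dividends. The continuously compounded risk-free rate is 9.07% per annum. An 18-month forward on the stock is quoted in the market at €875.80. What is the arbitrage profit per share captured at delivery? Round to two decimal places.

Fair forward: F* = S·e^(carry·T), with carry = r = 0.0907
F* = 748.76 · e^(0.0907 × 18/12) = 748.76 · e^0.136050 = 748.76 × 1.145739 = €857.8835
Market €875.80 > fair €857.8835: forward overpriced → cash-and-carry (buy spot, short the forward).
At maturity, profit = |F_mkt − F*| = |875.80 − 857.8835| = €17.92 per share

€17.92 per share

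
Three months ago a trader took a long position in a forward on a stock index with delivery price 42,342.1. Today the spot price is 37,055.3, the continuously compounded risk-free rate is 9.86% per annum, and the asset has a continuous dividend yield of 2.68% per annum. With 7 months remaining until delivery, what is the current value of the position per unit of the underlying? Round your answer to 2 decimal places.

-3494.93

Current fair forward for the remaining 7 months: F = S·e^((r − q)·T), (r − q) = 0.0986 − 0.0268 = 0.0718
F = 37055.3 · e^(0.0718 × 7/12) = 37055.3 × 1.04277281 = 38640.2593
Value of long forward = (F − K)·e^(−rT) = (38640.2593 − 42342.1) · e^(−0.0986·7/12)
= -3701.8407 × 0.94410616 = -3494.93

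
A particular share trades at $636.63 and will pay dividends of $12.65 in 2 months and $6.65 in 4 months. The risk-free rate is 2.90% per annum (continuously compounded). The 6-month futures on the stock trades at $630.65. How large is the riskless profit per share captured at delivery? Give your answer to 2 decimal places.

$4.18 per share

PV(dividends) I = 12.65·e^(−0.0290·2/12) + 6.65·e^(−0.0290·4/12) = 19.1750
Fair futures F* = (S − I)·e^(rT) = (636.63 − 19.1750)·e^0.014500 = 617.4550 × 1.014606 = 626.4735
Market $630.65 > fair 626.4735: forward overpriced → cash-and-carry (borrow at r, buy the stock and collect the dividends, short the forward).
Profit at T = |F_mkt − F*| = |630.65 − 626.4735| = $4.18 per share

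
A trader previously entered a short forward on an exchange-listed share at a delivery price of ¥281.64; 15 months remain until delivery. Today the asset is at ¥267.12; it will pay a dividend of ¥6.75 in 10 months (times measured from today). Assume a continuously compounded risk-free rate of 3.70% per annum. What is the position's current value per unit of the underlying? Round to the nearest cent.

PV(remaining dividends) I = 6.75·e^(−0.0370·10/12) = 6.5451
Current forward F = (S − I)·e^(rT) = (267.12 − 6.5451)·e^(0.0370·15/12) = 260.5749 × 1.047336 = 272.9095
Value (long) = (F − K)·e^(−rT) = (272.9095 − 281.64) × 0.954803 = -8.3359
Short position value = −(long value) = ¥8.34

¥8.34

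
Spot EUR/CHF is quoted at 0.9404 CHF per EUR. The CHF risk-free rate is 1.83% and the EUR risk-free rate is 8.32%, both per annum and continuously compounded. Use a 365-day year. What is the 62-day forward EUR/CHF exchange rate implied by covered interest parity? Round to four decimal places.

0.9301

F = S·e^((r_CHF − r_EUR)T) = 0.9404 · e^((0.0183 − 0.0832) × 62/365)
= 0.9404 · e^-0.011024 = 0.9404 × 0.989037
F = 0.9301 CHF per EUR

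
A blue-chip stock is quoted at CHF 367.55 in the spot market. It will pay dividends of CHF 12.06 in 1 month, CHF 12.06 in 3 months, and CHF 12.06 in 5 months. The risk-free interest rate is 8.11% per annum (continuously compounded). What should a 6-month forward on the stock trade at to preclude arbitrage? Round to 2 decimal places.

PV(dividends) I = 12.06·e^(−0.0811·1/12) + 12.06·e^(−0.0811·3/12) + 12.06·e^(−0.0811·5/12)
I = 11.9788 + 11.8179 + 11.6593 = 35.4560
F = (S − I)·e^(rT) = (367.55 − 35.4560) · e^(0.0811·6/12)
= 332.0940 · e^0.040550 = 332.0940 × 1.041383 = CHF 345.84

CHF 345.84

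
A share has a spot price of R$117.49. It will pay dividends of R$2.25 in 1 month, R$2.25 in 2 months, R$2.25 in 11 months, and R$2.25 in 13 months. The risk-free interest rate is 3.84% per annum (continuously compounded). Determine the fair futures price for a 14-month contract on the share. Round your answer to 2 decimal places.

R$113.66

PV(dividends) I = 2.25·e^(−0.0384·1/12) + 2.25·e^(−0.0384·2/12) + 2.25·e^(−0.0384·11/12) + 2.25·e^(−0.0384·13/12)
I = 2.2428 + 2.2356 + 2.1722 + 2.1583 = 8.8089
F = (S − I)·e^(rT) = (117.49 − 8.8089) · e^(0.0384·14/12)
= 108.6811 · e^0.044800 = 108.6811 × 1.045819 = R$113.66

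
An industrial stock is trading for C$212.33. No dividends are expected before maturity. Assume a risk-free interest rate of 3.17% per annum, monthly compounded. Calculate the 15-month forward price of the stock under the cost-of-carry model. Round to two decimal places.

C$220.90

F = S · (1+r/12)^(12T)
= 212.33 × 1.040366
F = C$220.90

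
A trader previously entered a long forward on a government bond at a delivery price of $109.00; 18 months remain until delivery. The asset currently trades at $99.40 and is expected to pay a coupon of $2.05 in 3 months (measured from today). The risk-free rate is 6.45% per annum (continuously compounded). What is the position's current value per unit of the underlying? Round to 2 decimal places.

-$1.57

PV(remaining coupons) I = 2.05·e^(−0.0645·3/12) = 2.0172
Current forward F = (S − I)·e^(rT) = (99.40 − 2.0172)·e^(0.0645·18/12) = 97.3828 × 1.101585 = 107.2754
Value (long) = (F − K)·e^(−rT) = (107.2754 − 109.00) × 0.907783 = -1.5656
Value = -$1.57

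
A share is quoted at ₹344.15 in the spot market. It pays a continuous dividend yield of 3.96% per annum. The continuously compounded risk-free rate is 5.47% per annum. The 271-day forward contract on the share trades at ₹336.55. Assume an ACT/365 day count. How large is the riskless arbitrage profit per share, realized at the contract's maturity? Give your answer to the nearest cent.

Fair forward: F* = S·e^(carry·T), with carry = (r − q) = 0.0547 − 0.0396 = 0.0151
F* = 344.15 · e^(0.0151 × 271/365) = 344.15 · e^0.011211 = 344.15 × 1.011274 = ₹348.0299
Market ₹336.55 < fair ₹348.0299: forward underpriced → reverse cash-and-carry (short spot, go long the forward).
At maturity, profit = |F_mkt − F*| = |336.55 − 348.0299| = ₹11.48 per share

₹11.48 per share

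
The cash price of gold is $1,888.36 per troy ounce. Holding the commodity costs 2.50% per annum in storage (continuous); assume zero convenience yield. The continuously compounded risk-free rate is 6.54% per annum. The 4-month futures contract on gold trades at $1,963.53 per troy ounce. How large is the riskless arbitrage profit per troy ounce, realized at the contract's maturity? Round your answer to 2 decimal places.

Fair futures: F* = S·e^(carry·T), with carry = (r + u) = 0.0654 + 0.0250 = 0.0904
F* = 1888.36 · e^(0.0904 × 4/12) = 1888.36 · e^0.03013333 = 1888.36 × 1.03059193 = $1946.1286
Market $1963.53 > fair $1946.1286: forward overpriced → cash-and-carry (buy spot, short the forward).
At maturity, profit = |F_mkt − F*| = |1963.53 − 1946.1286| = $17.40 per troy ounce

$17.40 per troy ounce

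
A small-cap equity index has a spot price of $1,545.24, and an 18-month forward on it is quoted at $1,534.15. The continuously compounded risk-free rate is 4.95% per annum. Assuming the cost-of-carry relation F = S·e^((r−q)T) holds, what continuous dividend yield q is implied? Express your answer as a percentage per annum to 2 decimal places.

From F = S·e^((r−q)T): (r − q) = ln(F/S)/T
ln(1534.15/1545.24) = ln(0.992823) = -0.007203
(r − q) = -0.007203 / (18/12) = -0.004802
q = r − ln(F/S)/T = 0.0495 + 0.004802 = 0.054302
q = 5.43%

5.43%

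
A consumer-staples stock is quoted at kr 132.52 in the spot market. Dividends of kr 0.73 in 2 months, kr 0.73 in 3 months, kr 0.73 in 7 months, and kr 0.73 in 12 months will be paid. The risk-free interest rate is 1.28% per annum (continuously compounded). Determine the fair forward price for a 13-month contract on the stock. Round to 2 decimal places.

kr 131.43

PV(dividends) I = 0.73·e^(−0.0128·2/12) + 0.73·e^(−0.0128·3/12) + 0.73·e^(−0.0128·7/12) + 0.73·e^(−0.0128·12/12)
I = 0.7284 + 0.7277 + 0.7246 + 0.7207 = 2.9014
F = (S − I)·e^(rT) = (132.52 − 2.9014) · e^(0.0128·13/12)
= 129.6186 · e^0.013867 = 129.6186 × 1.013964 = kr 131.43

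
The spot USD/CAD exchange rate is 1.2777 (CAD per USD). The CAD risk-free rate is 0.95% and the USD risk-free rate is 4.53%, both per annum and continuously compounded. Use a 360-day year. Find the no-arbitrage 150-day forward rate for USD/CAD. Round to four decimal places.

1.2588

F = S·e^((r_CAD − r_USD)T) = 1.2777 · e^((0.0095 − 0.0453) × 150/360)
= 1.2777 · e^-0.014917 = 1.2777 × 0.985194
F = 1.2588 CAD per USD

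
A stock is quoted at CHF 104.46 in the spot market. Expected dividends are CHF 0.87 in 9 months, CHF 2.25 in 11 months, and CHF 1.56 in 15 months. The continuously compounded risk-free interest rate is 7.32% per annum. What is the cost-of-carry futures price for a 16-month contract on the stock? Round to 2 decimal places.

CHF 110.37

PV(dividends) I = 0.87·e^(−0.0732·9/12) + 2.25·e^(−0.0732·11/12) + 1.56·e^(−0.0732·15/12)
I = 0.8235 + 2.1040 + 1.4236 = 4.3511
F = (S − I)·e^(rT) = (104.46 − 4.3511) · e^(0.0732·16/12)
= 100.1089 · e^0.097600 = 100.1089 × 1.102522 = CHF 110.37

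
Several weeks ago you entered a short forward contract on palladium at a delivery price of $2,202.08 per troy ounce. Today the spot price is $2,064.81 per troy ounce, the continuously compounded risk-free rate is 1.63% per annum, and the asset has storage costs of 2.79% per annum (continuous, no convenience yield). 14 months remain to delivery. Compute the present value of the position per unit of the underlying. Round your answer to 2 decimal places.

$27.47 per troy ounce

Current fair forward for the remaining 14 months: F = S·e^((r + u)·T), (r + u) = 0.0163 + 0.0279 = 0.0442
F = 2064.81 · e^(0.0442 × 14/12) = 2064.81 × 1.05291938 = 2174.0785
Value of long forward = (F − K)·e^(−rT) = (2174.0785 − 2202.08) · e^(−0.0163·14/12)
= -28.0015 × 0.98116301 = -27.47
Short position value = −(long value) = $27.47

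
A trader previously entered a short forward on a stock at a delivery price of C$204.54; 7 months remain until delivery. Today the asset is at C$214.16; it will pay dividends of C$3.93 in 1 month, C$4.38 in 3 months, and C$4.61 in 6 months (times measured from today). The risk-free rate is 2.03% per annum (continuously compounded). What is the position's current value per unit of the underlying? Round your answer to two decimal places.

C$0.82

PV(remaining dividends) I = 3.93·e^(−0.0203·1/12) + 4.38·e^(−0.0203·3/12) + 4.61·e^(−0.0203·6/12) = 12.8446
Current forward F = (S − I)·e^(rT) = (214.16 − 12.8446)·e^(0.0203·7/12) = 201.3154 × 1.011912 = 203.7135
Value (long) = (F − K)·e^(−rT) = (203.7135 − 204.54) × 0.988228 = -0.8168
Short position value = −(long value) = C$0.82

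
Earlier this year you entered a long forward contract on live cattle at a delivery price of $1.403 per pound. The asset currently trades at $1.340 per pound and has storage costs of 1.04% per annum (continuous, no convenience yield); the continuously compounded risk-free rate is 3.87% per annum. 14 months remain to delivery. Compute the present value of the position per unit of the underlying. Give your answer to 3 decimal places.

$0.015 per pound

Current fair forward for the remaining 14 months: F = S·e^((r + u)·T), (r + u) = 0.0387 + 0.0104 = 0.0491
F = 1.340 · e^(0.0491 × 14/12) = 1.340 × 1.058956 = 1.4190
Value of long forward = (F − K)·e^(−rT) = (1.4190 − 1.403) · e^(−0.0387·14/12)
= 0.0160 × 0.955854 = 0.015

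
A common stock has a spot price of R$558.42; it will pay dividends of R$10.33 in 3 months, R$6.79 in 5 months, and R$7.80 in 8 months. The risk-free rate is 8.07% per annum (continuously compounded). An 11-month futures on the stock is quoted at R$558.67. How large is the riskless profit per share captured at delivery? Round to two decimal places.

PV(dividends) I = 10.33·e^(−0.0807·3/12) + 6.79·e^(−0.0807·5/12) + 7.80·e^(−0.0807·8/12) = 24.0806
Fair futures F* = (S − I)·e^(rT) = (558.42 − 24.0806)·e^0.073975 = 534.3394 × 1.076780 = 575.3660
Market R$558.67 < fair 575.3660: forward underpriced → reverse cash-and-carry (short the stock, invest proceeds at r, pay the dividends, go long the forward).
Profit at T = |F_mkt − F*| = |558.67 − 575.3660| = R$16.70 per share

R$16.70 per share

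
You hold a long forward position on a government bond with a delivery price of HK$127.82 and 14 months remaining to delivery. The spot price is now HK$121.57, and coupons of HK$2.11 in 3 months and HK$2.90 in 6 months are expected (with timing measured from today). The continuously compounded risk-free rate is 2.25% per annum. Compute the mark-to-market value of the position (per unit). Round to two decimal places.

PV(remaining coupons) I = 2.11·e^(−0.0225·3/12) + 2.90·e^(−0.0225·6/12) = 4.9657
Current forward F = (S − I)·e^(rT) = (121.57 − 4.9657)·e^(0.0225·14/12) = 116.6043 × 1.026598 = 119.7057
Value (long) = (F − K)·e^(−rT) = (119.7057 − 127.82) × 0.974092 = -7.9041
Value = -HK$7.90

-HK$7.90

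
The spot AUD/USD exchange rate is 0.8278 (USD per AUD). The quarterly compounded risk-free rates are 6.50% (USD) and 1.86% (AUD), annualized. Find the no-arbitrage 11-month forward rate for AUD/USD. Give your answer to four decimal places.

0.8634

By covered interest parity, F = S · (1+r_USD/4)^(4T) / (1+r_AUD/4)^(4T)
= 0.8278 × 1.060886 / 1.017156 = 0.8278 × 1.042992
F = 0.8634 USD per AUD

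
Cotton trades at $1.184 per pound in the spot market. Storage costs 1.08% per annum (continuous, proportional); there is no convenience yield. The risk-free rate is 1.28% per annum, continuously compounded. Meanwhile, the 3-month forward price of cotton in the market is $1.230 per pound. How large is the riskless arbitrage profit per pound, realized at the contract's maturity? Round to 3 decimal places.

$0.039 per pound

Fair forward: F* = S·e^(carry·T), with carry = (r + u) = 0.0128 + 0.0108 = 0.0236
F* = 1.184 · e^(0.0236 × 3/12) = 1.184 · e^0.005900 = 1.184 × 1.005917 = $1.1910
Market $1.230 > fair $1.1910: forward overpriced → cash-and-carry (buy spot, short the forward).
At maturity, profit = |F_mkt − F*| = |1.230 − 1.1910| = $0.039 per pound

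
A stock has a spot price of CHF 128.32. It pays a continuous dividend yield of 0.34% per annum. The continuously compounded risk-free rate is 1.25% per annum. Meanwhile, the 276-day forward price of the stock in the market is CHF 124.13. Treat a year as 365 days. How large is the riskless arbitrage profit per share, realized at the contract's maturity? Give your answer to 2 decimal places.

Fair forward: F* = S·e^(carry·T), with carry = (r − q) = 0.0125 − 0.0034 = 0.0091
F* = 128.32 · e^(0.0091 × 276/365) = 128.32 · e^0.006881 = 128.32 × 1.006905 = CHF 129.2060
Market CHF 124.13 < fair CHF 129.2060: forward underpriced → reverse cash-and-carry (short spot, go long the forward).
At maturity, profit = |F_mkt − F*| = |124.13 − 129.2060| = CHF 5.08 per share

CHF 5.08 per share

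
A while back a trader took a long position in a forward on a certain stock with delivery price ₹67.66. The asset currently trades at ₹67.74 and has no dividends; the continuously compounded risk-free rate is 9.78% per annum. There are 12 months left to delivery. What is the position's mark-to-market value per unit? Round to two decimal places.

₹6.38

Current fair forward for the remaining 12 months: F = S·e^(r·T), r = 0.0978
F = 67.74 · e^(0.0978 × 12/12) = 67.74 × 1.102742 = 74.6997
Value of long forward = (F − K)·e^(−rT) = (74.6997 − 67.66) · e^(−0.0978·12/12)
= 7.0397 × 0.906830 = 6.38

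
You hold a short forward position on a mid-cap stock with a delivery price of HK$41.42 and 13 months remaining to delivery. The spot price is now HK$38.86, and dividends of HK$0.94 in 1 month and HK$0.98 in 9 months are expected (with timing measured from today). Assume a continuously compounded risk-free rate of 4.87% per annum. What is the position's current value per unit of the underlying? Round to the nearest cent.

HK$2.31

PV(remaining dividends) I = 0.94·e^(−0.0487·1/12) + 0.98·e^(−0.0487·9/12) = 1.8810
Current forward F = (S − I)·e^(rT) = (38.86 − 1.8810)·e^(0.0487·13/12) = 36.9790 × 1.054175 = 38.9823
Value (long) = (F − K)·e^(−rT) = (38.9823 − 41.42) × 0.948609 = -2.3124
Short position value = −(long value) = HK$2.31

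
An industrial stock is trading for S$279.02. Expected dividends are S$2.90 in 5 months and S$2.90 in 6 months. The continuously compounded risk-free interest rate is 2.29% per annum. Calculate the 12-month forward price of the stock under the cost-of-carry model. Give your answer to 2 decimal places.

PV(dividends) I = 2.90·e^(−0.0229·5/12) + 2.90·e^(−0.0229·6/12)
I = 2.8725 + 2.8670 = 5.7395
F = (S − I)·e^(rT) = (279.02 − 5.7395) · e^(0.0229·12/12)
= 273.2805 · e^0.022900 = 273.2805 × 1.023164 = S$279.61

S$279.61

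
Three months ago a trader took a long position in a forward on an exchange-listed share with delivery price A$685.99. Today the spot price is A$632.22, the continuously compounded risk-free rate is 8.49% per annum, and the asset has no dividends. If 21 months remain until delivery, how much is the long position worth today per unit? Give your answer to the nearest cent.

Current fair forward for the remaining 21 months: F = S·e^(r·T), r = 0.0849
F = 632.22 · e^(0.0849 × 21/12) = 632.22 × 1.160180 = 733.4890
Value of long forward = (F − K)·e^(−rT) = (733.4890 − 685.99) · e^(−0.0849·21/12)
= 47.4990 × 0.861935 = 40.94

A$40.94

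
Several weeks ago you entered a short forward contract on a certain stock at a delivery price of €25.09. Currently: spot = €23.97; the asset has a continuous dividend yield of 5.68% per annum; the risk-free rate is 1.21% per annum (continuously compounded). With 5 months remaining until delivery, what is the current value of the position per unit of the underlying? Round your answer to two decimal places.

€1.55

Current fair forward for the remaining 5 months: F = S·e^((r − q)·T), (r − q) = 0.0121 − 0.0568 = -0.0447
F = 23.97 · e^(-0.0447 × 5/12) = 23.97 × 0.981547 = 23.5277
Value of long forward = (F − K)·e^(−rT) = (23.5277 − 25.09) · e^(−0.0121·5/12)
= -1.5623 × 0.994971 = -1.55
Short position value = −(long value) = €1.55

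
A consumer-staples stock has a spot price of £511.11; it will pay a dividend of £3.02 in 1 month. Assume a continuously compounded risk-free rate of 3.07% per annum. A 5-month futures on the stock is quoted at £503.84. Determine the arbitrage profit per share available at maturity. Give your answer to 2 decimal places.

£10.80 per share

PV(dividends) I = 3.02·e^(−0.0307·1/12) = 3.0123
Fair futures F* = (S − I)·e^(rT) = (511.11 − 3.0123)·e^0.012792 = 508.0977 × 1.012874 = 514.6389
Market £503.84 < fair 514.6389: forward underpriced → reverse cash-and-carry (short the stock, invest proceeds at r, pay the dividends, go long the forward).
Profit at T = |F_mkt − F*| = |503.84 − 514.6389| = £10.80 per share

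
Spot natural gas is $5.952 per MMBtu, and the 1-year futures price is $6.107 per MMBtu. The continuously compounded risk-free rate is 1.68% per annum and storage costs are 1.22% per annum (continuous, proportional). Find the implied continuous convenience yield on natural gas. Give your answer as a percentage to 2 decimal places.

0.33%

F = S·e^((r+u−y)T) ⇒ (r+u−y) = ln(F/S)/T
ln(6.107/5.952) = 0.025708; /T ⇒ 0.025708
y = r + u − ln(F/S)/T = 0.0168 + 0.0122 − 0.025708 = 0.003292
y = 0.33%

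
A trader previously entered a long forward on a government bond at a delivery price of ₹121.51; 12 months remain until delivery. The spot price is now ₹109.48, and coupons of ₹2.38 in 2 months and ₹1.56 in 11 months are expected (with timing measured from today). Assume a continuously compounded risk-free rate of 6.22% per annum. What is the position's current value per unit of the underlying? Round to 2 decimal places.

-₹8.53

PV(remaining coupons) I = 2.38·e^(−0.0622·2/12) + 1.56·e^(−0.0622·11/12) = 3.8290
Current forward F = (S − I)·e^(rT) = (109.48 − 3.8290)·e^(0.0622·12/12) = 105.6510 × 1.064175 = 112.4312
Value (long) = (F − K)·e^(−rT) = (112.4312 − 121.51) × 0.939695 = -8.5313
Value = -₹8.53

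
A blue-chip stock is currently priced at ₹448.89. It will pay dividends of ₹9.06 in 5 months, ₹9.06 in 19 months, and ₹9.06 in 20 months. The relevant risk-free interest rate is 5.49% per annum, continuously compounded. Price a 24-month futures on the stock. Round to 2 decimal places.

PV(dividends) I = 9.06·e^(−0.0549·5/12) + 9.06·e^(−0.0549·19/12) + 9.06·e^(−0.0549·20/12)
I = 8.8551 + 8.3057 + 8.2678 = 25.4286
F = (S − I)·e^(rT) = (448.89 − 25.4286) · e^(0.0549·24/12)
= 423.4614 · e^0.109800 = 423.4614 × 1.116055 = ₹472.61

₹472.61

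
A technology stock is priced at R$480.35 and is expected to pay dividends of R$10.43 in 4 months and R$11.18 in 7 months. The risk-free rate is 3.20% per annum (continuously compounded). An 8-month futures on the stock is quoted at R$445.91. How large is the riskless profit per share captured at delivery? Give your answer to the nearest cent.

R$23.05 per share

PV(dividends) I = 10.43·e^(−0.0320·4/12) + 11.18·e^(−0.0320·7/12) = 21.2926
Fair futures F* = (S − I)·e^(rT) = (480.35 − 21.2926)·e^0.021333 = 459.0574 × 1.021562 = 468.9556
Market R$445.91 < fair 468.9556: forward underpriced → reverse cash-and-carry (short the stock, invest proceeds at r, pay the dividends, go long the forward).
Profit at T = |F_mkt − F*| = |445.91 − 468.9556| = R$23.05 per share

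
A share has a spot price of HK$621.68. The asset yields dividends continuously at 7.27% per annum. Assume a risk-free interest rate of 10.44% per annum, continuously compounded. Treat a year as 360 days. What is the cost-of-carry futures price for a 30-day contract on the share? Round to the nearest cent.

F = S·e^((r − q)T) = 621.68 · e^((0.1044 − 0.0727) × 30/360)
= 621.68 · e^0.002642 = 621.68 × 1.002645
F = HK$623.32

HK$623.32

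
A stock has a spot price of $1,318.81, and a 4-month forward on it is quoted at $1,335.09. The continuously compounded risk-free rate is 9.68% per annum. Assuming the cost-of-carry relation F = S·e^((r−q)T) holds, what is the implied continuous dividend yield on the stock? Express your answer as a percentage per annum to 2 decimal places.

6.00%

From F = S·e^((r−q)T): (r − q) = ln(F/S)/T
ln(1335.09/1318.81) = ln(1.012344) = 0.012268
(r − q) = 0.012268 / (4/12) = 0.036804
q = r − ln(F/S)/T = 0.0968 − 0.036804 = 0.059996
q = 6.00%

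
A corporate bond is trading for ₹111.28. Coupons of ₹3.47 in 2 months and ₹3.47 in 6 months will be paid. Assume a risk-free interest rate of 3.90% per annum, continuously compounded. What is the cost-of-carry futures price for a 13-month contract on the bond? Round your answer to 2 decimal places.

₹108.94

PV(coupons) I = 3.47·e^(−0.0390·2/12) + 3.47·e^(−0.0390·6/12)
I = 3.4475 + 3.4030 = 6.8505
F = (S − I)·e^(rT) = (111.28 − 6.8505) · e^(0.0390·13/12)
= 104.4295 · e^0.042250 = 104.4295 × 1.043155 = ₹108.94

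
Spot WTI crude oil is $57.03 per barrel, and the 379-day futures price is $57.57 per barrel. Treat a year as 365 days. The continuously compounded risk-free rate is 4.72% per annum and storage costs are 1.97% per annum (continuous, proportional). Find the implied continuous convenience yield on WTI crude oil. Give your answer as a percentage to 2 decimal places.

5.78%

F = S·e^((r+u−y)T) ⇒ (r+u−y) = ln(F/S)/T
ln(57.57/57.03) = 0.009424; /T ⇒ 0.009076
y = r + u − ln(F/S)/T = 0.0472 + 0.0197 − 0.009076 = 0.057824
y = 5.78%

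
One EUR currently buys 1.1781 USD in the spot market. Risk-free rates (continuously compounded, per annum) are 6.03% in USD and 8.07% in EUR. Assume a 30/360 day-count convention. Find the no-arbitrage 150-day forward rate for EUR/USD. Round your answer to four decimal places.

1.1681

F = S·e^((r_USD − r_EUR)T) = 1.1781 · e^((0.0603 − 0.0807) × 150/360)
= 1.1781 · e^-0.008500 = 1.1781 × 0.991536
F = 1.1681 USD per EUR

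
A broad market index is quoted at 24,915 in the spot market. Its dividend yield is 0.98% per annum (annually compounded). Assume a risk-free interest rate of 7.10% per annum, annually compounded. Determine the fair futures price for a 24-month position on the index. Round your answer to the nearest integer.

F = S · (1+r)^T / (1+q)^T
= 24915 × 1.147041 / 1.019696 = 24915 × 1.124885
F = 28,027

28,027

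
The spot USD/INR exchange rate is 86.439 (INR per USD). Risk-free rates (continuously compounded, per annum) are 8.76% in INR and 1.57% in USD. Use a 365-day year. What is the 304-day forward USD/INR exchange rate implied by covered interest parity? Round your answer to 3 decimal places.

F = S·e^((r_INR − r_USD)T) = 86.439 · e^((0.0876 − 0.0157) × 304/365)
= 86.439 · e^0.059884 = 86.439 × 1.061713
F = 91.773 INR per USD

91.773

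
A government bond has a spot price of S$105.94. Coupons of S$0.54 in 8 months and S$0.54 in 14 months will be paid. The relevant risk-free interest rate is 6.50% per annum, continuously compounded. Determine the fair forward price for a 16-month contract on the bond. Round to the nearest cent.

S$114.42

PV(coupons) I = 0.54·e^(−0.0650·8/12) + 0.54·e^(−0.0650·14/12)
I = 0.5171 + 0.5006 = 1.0177
F = (S − I)·e^(rT) = (105.94 − 1.0177) · e^(0.0650·16/12)
= 104.9223 · e^0.086667 = 104.9223 × 1.090533 = S$114.42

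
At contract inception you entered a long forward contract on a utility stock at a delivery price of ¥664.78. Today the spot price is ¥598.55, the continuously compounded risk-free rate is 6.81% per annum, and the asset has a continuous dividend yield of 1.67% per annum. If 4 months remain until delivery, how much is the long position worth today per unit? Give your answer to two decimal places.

Current fair forward for the remaining 4 months: F = S·e^((r − q)·T), (r − q) = 0.0681 − 0.0167 = 0.0514
F = 598.55 · e^(0.0514 × 4/12) = 598.55 × 1.017281 = 608.8935
Value of long forward = (F − K)·e^(−rT) = (608.8935 − 664.78) · e^(−0.0681·4/12)
= -55.8865 × 0.977556 = -54.63

-¥54.63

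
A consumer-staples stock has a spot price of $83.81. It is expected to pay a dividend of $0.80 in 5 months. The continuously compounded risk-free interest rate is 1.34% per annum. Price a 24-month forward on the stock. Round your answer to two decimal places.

$85.27

PV(dividends) I = 0.80·e^(−0.0134·5/12)
I = 0.7955
F = (S − I)·e^(rT) = (83.81 − 0.7955) · e^(0.0134·24/12)
= 83.0145 · e^0.026800 = 83.0145 × 1.027162 = $85.27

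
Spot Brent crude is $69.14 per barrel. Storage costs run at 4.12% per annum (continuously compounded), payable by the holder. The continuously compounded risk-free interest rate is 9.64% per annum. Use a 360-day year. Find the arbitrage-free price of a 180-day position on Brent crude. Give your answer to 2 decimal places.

$74.06 per barrel

Net carry = r + u − y = 0.0964 + 0.0412 − 0.0000 = 0.1376
F = S·e^((r+u−y)T) = 69.14 · e^(0.1376 × 180/360) = 69.14 · e^0.068800
= 69.14 × 1.071222 = $74.06 per barrel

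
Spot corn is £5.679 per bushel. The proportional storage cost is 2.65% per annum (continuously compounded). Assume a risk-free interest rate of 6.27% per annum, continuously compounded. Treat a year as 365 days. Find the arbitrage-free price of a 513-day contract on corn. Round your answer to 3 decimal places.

Net carry = r + u − y = 0.0627 + 0.0265 − 0.0000 = 0.0892
F = S·e^((r+u−y)T) = 5.679 · e^(0.0892 × 513/365) = 5.679 · e^0.125369
= 5.679 × 1.133567 = £6.438 per bushel

£6.438 per bushel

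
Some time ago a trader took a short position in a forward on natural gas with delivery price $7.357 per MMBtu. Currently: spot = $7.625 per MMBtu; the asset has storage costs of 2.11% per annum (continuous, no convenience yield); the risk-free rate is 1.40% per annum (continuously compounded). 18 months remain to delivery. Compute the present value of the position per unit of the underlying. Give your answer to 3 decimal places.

Current fair forward for the remaining 18 months: F = S·e^((r + u)·T), (r + u) = 0.0140 + 0.0211 = 0.0351
F = 7.625 · e^(0.0351 × 18/12) = 7.625 × 1.054061 = 8.0372
Value of long forward = (F − K)·e^(−rT) = (8.0372 − 7.357) · e^(−0.0140·18/12)
= 0.6802 × 0.979219 = 0.666
Short position value = −(long value) = -$0.666

-$0.666 per MMBtu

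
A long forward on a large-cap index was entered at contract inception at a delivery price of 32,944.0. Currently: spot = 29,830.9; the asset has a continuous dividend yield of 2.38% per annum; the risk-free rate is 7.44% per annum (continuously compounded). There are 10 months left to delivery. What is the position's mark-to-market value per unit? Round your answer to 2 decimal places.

Current fair forward for the remaining 10 months: F = S·e^((r − q)·T), (r − q) = 0.0744 − 0.0238 = 0.0506
F = 29830.9 · e^(0.0506 × 10/12) = 29830.9 × 1.04306831 = 31115.6664
Value of long forward = (F − K)·e^(−rT) = (31115.6664 − 32944.0) · e^(−0.0744·10/12)
= -1828.3336 × 0.93988289 = -1718.42

-1718.42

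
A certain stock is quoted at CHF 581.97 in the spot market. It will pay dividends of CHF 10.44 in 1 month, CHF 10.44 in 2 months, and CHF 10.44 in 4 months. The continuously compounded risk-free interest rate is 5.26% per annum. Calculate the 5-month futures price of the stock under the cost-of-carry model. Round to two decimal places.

CHF 563.18

PV(dividends) I = 10.44·e^(−0.0526·1/12) + 10.44·e^(−0.0526·2/12) + 10.44·e^(−0.0526·4/12)
I = 10.3943 + 10.3489 + 10.2585 = 31.0017
F = (S − I)·e^(rT) = (581.97 − 31.0017) · e^(0.0526·5/12)
= 550.9683 · e^0.021917 = 550.9683 × 1.022159 = CHF 563.18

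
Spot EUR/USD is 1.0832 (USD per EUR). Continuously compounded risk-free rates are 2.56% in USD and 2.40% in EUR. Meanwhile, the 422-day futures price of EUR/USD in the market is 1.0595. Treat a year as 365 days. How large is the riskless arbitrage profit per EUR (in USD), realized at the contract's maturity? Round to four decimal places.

0.0257 per EUR (in USD)

Fair futures: F* = S·e^(carry·T), with carry = (r_USD − r_EUR) = 0.0256 − 0.0240 = 0.0016
F* = 1.0832 · e^(0.0016 × 422/365) = 1.0832 · e^0.001850 = 1.0832 × 1.001852 = 1.0852
Market 1.0595 < fair 1.0852: forward underpriced → reverse cash-and-carry (short spot, go long the forward).
At maturity, profit = |F_mkt − F*| = |1.0595 − 1.0852| = 0.0257 per EUR (in USD)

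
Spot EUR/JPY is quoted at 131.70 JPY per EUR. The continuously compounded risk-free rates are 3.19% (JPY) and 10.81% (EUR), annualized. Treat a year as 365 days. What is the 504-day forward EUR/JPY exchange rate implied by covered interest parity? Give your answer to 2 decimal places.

F = S·e^((r_JPY − r_EUR)T) = 131.70 · e^((0.0319 − 0.1081) × 504/365)
= 131.70 · e^-0.105219 = 131.70 × 0.900127
F = 118.55 JPY per EUR

118.55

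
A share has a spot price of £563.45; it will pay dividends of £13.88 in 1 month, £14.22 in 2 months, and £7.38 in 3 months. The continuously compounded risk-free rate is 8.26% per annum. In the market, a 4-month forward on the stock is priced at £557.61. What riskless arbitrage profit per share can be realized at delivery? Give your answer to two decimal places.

£14.45 per share

PV(dividends) I = 13.88·e^(−0.0826·1/12) + 14.22·e^(−0.0826·2/12) + 7.38·e^(−0.0826·3/12) = 35.0395
Fair forward F* = (S − I)·e^(rT) = (563.45 − 35.0395)·e^0.027533 = 528.4105 × 1.027916 = 543.1616
Market £557.61 > fair 543.1616: forward overpriced → cash-and-carry (borrow at r, buy the stock and collect the dividends, short the forward).
Profit at T = |F_mkt − F*| = |557.61 − 543.1616| = £14.45 per share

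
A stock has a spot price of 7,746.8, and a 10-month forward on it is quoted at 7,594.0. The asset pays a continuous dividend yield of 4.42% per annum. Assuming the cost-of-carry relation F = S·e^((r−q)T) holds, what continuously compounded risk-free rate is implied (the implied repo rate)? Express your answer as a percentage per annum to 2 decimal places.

2.03%

From F = S·e^((r−q)T): (r − q) = ln(F/S)/T
ln(7594.0/7746.8) = ln(0.980276) = -0.019921
(r − q) = -0.019921 / (10/12) = -0.023905
r = ln(F/S)/T + q = -0.023905 + 0.0442 = 0.020295
r = 2.03%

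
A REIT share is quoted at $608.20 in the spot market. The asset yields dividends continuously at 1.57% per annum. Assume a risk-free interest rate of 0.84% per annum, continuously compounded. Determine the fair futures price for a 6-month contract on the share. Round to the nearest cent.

F = S·e^((r − q)T) = 608.20 · e^((0.0084 − 0.0157) × 6/12)
= 608.20 · e^-0.003650 = 608.20 × 0.996357
F = $605.98

$605.98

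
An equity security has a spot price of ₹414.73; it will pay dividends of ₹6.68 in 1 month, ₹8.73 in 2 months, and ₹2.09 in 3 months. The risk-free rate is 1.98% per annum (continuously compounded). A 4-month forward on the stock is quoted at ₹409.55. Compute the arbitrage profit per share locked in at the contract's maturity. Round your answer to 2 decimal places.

PV(dividends) I = 6.68·e^(−0.0198·1/12) + 8.73·e^(−0.0198·2/12) + 2.09·e^(−0.0198·3/12) = 17.4499
Fair forward F* = (S − I)·e^(rT) = (414.73 − 17.4499)·e^0.006600 = 397.2801 × 1.006622 = 399.9109
Market ₹409.55 > fair 399.9109: forward overpriced → cash-and-carry (borrow at r, buy the stock and collect the dividends, short the forward).
Profit at T = |F_mkt − F*| = |409.55 − 399.9109| = ₹9.64 per share

₹9.64 per share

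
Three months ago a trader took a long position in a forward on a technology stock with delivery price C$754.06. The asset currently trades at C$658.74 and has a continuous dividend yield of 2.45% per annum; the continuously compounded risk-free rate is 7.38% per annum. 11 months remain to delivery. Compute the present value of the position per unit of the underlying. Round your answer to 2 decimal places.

-C$60.62

Current fair forward for the remaining 11 months: F = S·e^((r − q)·T), (r − q) = 0.0738 − 0.0245 = 0.0493
F = 658.74 · e^(0.0493 × 11/12) = 658.74 × 1.046228 = 689.1922
Value of long forward = (F − K)·e^(−rT) = (689.1922 − 754.06) · e^(−0.0738·11/12)
= -64.8678 × 0.934588 = -60.62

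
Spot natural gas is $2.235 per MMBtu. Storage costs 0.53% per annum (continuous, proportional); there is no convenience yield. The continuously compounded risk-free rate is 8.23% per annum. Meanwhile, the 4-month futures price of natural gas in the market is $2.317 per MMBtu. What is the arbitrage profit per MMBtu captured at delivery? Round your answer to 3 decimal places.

$0.016 per MMBtu

Fair futures: F* = S·e^(carry·T), with carry = (r + u) = 0.0823 + 0.0053 = 0.0876
F* = 2.235 · e^(0.0876 × 4/12) = 2.235 · e^0.029200 = 2.235 × 1.029630 = $2.3012
Market $2.317 > fair $2.3012: forward overpriced → cash-and-carry (buy spot, short the forward).
At maturity, profit = |F_mkt − F*| = |2.317 − 2.3012| = $0.016 per MMBtu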